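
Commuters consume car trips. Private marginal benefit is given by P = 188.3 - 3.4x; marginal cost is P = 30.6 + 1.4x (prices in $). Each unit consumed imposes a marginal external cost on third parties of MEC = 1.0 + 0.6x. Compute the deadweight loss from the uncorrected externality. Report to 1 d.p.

Market equilibrium (private): 30.6 + 1.4x = 188.3 - 3.4x → x_m = 32.8542.
Social marginal benefit = demand − MEC = 187.3 - 4.0x.
Set SMB = MC: 187.3 - 4.0x = 30.6 + 1.4x → x* = 29.0185.
The welfare-loss triangle has base |x_m − x*| and height MEC(x_m) (the vertical gap between SMB and MC is zero at x* and MEC at x_m).
DWL = ½ × 3.8357 × 20.7125 = 39.7235.

DWL = $39.7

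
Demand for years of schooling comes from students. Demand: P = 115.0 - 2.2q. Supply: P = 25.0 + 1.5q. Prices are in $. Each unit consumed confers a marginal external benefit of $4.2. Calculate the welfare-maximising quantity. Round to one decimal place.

Social marginal benefit = demand + MEB = 119.2 - 2.2q.
Set SMB = MC: 119.2 - 2.2q = 25.0 + 1.5q → q* = 25.4595.

q* = 25.5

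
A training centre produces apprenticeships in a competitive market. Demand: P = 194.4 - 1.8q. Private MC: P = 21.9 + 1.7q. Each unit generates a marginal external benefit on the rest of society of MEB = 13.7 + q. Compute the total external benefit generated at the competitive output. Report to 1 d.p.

Market equilibrium (private): 21.9 + 1.7q = 194.4 - 1.8q → q_m = 49.2857.
Total external benefit = ∫₀^{q_m} (13.7 + 1.0q) dq = 13.7×49.2857 + ½×1.0×49.2857² = 1889.7542.

1889.8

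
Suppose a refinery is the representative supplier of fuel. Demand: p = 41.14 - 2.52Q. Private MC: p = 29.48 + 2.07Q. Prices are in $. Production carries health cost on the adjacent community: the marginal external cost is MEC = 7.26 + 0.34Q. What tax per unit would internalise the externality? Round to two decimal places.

Social marginal cost = private MC + MEC = 36.74 + 2.41Q.
Set SMC = demand: 36.74 + 2.41Q = 41.14 - 2.52Q → Q* = 0.8925.
The Pigouvian tax equals MEC at Q*: 7.26 + 0.34×0.8925 = 7.5635.

tax = $7.56 per unit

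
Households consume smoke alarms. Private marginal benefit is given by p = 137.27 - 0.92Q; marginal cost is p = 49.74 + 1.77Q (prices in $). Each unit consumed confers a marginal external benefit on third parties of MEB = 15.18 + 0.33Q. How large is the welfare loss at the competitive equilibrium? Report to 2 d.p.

Market equilibrium (private): 49.74 + 1.77Q = 137.27 - 0.92Q → Q_m = 32.5390.
Social marginal benefit = demand + MEB = 152.45 - 0.59Q.
Set SMB = MC: 152.45 - 0.59Q = 49.74 + 1.77Q → Q* = 43.5212.
The loss is the area between SMB and MC from Q* to Q_m; with linear curves that's a triangle of height MEB(Q_m).
DWL = ½ × 10.9822 × 25.9179 = 142.3178.

DWL = $142.32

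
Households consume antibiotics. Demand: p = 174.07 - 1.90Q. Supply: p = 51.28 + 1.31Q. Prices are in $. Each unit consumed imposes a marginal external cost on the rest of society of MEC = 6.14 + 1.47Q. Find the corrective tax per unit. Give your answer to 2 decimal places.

Social marginal benefit = demand − MEC = 167.93 - 3.37Q.
Set SMB = MC: 167.93 - 3.37Q = 51.28 + 1.31Q → Q* = 24.9252.
The Pigouvian tax equals MEC at Q*: 6.14 + 1.47×24.9252 = 42.7800.

tax = $42.78 per unit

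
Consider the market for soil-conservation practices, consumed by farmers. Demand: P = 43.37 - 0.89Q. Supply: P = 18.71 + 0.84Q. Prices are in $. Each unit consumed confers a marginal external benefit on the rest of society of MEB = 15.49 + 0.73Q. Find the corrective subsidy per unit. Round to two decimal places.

Social marginal benefit = demand + MEB = 58.86 - 0.16Q.
Set SMB = MC: 58.86 - 0.16Q = 18.71 + 0.84Q → Q* = 40.1500.
The Pigouvian subsidy equals MEB at Q*: 15.49 + 0.73×40.1500 = 44.7995.

subsidy = $44.80 per unit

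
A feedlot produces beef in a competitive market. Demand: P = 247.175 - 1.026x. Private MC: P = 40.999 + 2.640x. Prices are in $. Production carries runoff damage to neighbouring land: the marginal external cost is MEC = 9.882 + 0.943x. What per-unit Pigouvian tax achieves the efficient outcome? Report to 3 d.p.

tax = $50.044 per unit

Social marginal cost = private MC + MEC = 50.881 + 3.583x.
Set SMC = demand: 50.881 + 3.583x = 247.175 - 1.026x → x* = 42.5893.
The Pigouvian tax equals MEC at x*: 9.882 + 0.943×42.5893 = 50.0437.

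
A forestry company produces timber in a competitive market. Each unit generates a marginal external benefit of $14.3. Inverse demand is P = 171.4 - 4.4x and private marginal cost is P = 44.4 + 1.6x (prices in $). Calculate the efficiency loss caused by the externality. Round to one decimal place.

DWL = $17.0

Market equilibrium (private): 44.4 + 1.6x = 171.4 - 4.4x → x_m = 21.1667.
Social marginal cost = private MC − MEB = 30.1 + 1.6x.
Set SMC = demand: 30.1 + 1.6x = 171.4 - 4.4x → x* = 23.5500.
The welfare-loss triangle has base |x_m − x*| and height MEB(x_m) (the vertical gap between SMC and demand is zero at x* and MEB at x_m).
DWL = ½ × 2.3833 × 14.3000 = 17.0406.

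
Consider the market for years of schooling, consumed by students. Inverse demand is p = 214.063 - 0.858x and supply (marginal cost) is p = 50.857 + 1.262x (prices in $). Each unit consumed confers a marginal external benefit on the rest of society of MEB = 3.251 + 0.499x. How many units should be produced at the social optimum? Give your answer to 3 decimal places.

Social marginal benefit = demand + MEB = 217.314 - 0.359x.
Set SMB = MC: 217.314 - 0.359x = 50.857 + 1.262x → x* = 102.6878.

x* = 102.688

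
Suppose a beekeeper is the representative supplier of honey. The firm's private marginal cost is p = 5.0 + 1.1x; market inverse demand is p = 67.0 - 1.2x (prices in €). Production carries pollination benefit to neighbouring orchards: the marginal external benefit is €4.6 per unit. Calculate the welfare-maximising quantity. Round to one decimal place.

Social marginal cost = private MC − MEB = 0.4 + 1.1x.
Set SMC = demand: 0.4 + 1.1x = 67.0 - 1.2x → x* = 28.9565.

x* = 29.0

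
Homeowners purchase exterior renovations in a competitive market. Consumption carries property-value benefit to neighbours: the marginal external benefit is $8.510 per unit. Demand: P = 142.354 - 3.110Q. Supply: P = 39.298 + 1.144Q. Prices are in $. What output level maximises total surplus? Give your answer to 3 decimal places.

Social marginal benefit = demand + MEB = 150.864 - 3.110Q.
Set SMB = MC: 150.864 - 3.110Q = 39.298 + 1.144Q → Q* = 26.2261.

Q* = 26.226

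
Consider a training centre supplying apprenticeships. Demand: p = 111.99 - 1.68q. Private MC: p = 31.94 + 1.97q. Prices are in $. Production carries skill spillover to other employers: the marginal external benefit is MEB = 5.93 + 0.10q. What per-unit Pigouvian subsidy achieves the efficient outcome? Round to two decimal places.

Social marginal cost = private MC − MEB = 26.01 + 1.87q.
Set SMC = demand: 26.01 + 1.87q = 111.99 - 1.68q → q* = 24.2197.
The Pigouvian subsidy equals MEB at q*: 5.93 + 0.10×24.2197 = 8.3520.

subsidy = $8.35 per unit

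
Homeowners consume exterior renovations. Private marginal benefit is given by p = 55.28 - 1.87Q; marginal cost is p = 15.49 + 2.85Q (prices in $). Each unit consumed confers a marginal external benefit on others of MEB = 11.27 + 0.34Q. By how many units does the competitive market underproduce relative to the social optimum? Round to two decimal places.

Market equilibrium (private): 15.49 + 2.85Q = 55.28 - 1.87Q → Q_m = 8.4301.
Social marginal benefit = demand + MEB = 66.55 - 1.53Q.
Set SMB = MC: 66.55 - 1.53Q = 15.49 + 2.85Q → Q* = 11.6575.
Gap = |8.4301 − 11.6575| = 3.2274.

3.23 units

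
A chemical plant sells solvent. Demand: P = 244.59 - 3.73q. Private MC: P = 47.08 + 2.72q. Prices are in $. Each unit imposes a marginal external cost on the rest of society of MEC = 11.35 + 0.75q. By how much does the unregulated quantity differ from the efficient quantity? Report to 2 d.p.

4.77 units

Market equilibrium (private): 47.08 + 2.72q = 244.59 - 3.73q → q_m = 30.6217.
Social marginal cost = private MC + MEC = 58.43 + 3.47q.
Set SMC = demand: 58.43 + 3.47q = 244.59 - 3.73q → q* = 25.8556.
Gap = |30.6217 − 25.8556| = 4.7661.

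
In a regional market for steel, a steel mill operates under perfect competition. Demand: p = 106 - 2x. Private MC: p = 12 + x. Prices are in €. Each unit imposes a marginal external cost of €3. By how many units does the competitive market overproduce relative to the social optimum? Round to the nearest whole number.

Market equilibrium (private): 12 + x = 106 - 2x → x_m = 31.3333.
Social marginal cost = private MC + MEC = 15 + x.
Set SMC = demand: 15 + x = 106 - 2x → x* = 30.3333.
Gap = |31.3333 − 30.3333| = 1.0000.

1 units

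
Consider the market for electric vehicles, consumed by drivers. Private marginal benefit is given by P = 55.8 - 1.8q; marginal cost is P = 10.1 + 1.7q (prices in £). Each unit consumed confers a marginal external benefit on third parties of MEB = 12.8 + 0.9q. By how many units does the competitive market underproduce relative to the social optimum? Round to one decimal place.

Market equilibrium (private): 10.1 + 1.7q = 55.8 - 1.8q → q_m = 13.0571.
Social marginal benefit = demand + MEB = 68.6 - 0.9q.
Set SMB = MC: 68.6 - 0.9q = 10.1 + 1.7q → q* = 22.5000.
Gap = |13.0571 − 22.5000| = 9.4429.

9.4 units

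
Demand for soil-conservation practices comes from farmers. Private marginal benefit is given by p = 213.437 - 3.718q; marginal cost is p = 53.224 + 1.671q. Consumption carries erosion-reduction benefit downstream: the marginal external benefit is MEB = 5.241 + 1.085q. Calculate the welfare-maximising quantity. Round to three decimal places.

Social marginal benefit = demand + MEB = 218.678 - 2.633q.
Set SMB = MC: 218.678 - 2.633q = 53.224 + 1.671q → q* = 38.4419.

q* = 38.442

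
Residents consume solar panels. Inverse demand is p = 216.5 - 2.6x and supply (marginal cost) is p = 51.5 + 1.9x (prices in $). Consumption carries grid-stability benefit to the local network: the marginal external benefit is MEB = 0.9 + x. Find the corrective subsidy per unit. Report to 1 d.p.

Social marginal benefit = demand + MEB = 217.4 - 1.6x.
Set SMB = MC: 217.4 - 1.6x = 51.5 + 1.9x → x* = 47.4000.
The Pigouvian subsidy equals MEB at x*: 0.9 + 1.0×47.4000 = 48.3000.

subsidy = $48.3 per unit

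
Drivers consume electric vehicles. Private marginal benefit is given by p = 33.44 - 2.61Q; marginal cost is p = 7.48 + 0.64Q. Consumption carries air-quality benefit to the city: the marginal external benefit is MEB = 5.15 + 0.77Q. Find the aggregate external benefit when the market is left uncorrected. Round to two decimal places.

65.70

Market equilibrium (private): 7.48 + 0.64Q = 33.44 - 2.61Q → Q_m = 7.9877.
Total external benefit = ∫₀^{Q_m} (5.15 + 0.77Q) dQ = 5.15×7.9877 + ½×0.77×7.9877² = 65.7009.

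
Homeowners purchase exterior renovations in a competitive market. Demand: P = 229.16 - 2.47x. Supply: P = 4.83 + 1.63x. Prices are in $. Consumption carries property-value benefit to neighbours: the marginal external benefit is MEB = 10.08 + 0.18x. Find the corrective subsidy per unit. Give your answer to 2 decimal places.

Social marginal benefit = demand + MEB = 239.24 - 2.29x.
Set SMB = MC: 239.24 - 2.29x = 4.83 + 1.63x → x* = 59.7985.
The Pigouvian subsidy equals MEB at x*: 10.08 + 0.18×59.7985 = 20.8437.

subsidy = $20.84 per unit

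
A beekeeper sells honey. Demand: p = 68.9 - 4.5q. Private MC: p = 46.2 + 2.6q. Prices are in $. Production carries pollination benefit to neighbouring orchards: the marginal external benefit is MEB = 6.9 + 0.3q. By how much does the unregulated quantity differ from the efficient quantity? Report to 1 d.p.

1.2 units

Market equilibrium (private): 46.2 + 2.6q = 68.9 - 4.5q → q_m = 3.1972.
Social marginal cost = private MC − MEB = 39.3 + 2.3q.
Set SMC = demand: 39.3 + 2.3q = 68.9 - 4.5q → q* = 4.3529.
Gap = |3.1972 − 4.3529| = 1.1557.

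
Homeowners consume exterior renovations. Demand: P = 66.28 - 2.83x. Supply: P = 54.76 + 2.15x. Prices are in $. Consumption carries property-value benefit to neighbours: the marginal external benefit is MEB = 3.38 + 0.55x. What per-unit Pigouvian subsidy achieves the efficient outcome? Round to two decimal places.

subsidy = $5.23 per unit

Social marginal benefit = demand + MEB = 69.66 - 2.28x.
Set SMB = MC: 69.66 - 2.28x = 54.76 + 2.15x → x* = 3.3634.
The Pigouvian subsidy equals MEB at x*: 3.38 + 0.55×3.3634 = 5.2299.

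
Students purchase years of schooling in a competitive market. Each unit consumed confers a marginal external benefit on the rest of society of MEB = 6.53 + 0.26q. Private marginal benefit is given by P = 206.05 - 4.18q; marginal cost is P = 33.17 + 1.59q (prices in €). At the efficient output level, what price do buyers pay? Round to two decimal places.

Social marginal benefit = demand + MEB = 212.58 - 3.92q.
Set SMB = MC: 212.58 - 3.92q = 33.17 + 1.59q → q* = 32.5608.
Consumer price on the demand curve at q*: 206.05 − 4.18×32.5608 = 69.9459.

P = €69.95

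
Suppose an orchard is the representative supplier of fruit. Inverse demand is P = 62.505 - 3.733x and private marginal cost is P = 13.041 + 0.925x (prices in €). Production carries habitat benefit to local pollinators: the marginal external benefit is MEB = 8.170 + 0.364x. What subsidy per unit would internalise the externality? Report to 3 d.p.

Social marginal cost = private MC − MEB = 4.871 + 0.561x.
Set SMC = demand: 4.871 + 0.561x = 62.505 - 3.733x → x* = 13.4220.
The Pigouvian subsidy equals MEB at x*: 8.170 + 0.364×13.4220 = 13.0556.

subsidy = €13.056 per unit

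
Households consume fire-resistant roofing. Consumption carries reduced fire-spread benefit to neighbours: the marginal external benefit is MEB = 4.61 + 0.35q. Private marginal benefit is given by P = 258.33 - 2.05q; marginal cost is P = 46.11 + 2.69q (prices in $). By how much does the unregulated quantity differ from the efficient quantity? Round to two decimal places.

Market equilibrium (private): 46.11 + 2.69q = 258.33 - 2.05q → q_m = 44.7722.
Social marginal benefit = demand + MEB = 262.94 - 1.70q.
Set SMB = MC: 262.94 - 1.70q = 46.11 + 2.69q → q* = 49.3918.
Gap = |44.7722 − 49.3918| = 4.6196.

4.62 units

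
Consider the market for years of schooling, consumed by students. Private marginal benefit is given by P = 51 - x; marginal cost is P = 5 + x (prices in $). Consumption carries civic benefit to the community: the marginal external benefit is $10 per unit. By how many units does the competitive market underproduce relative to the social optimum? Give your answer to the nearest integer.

Market equilibrium (private): 5 + x = 51 - x → x_m = 23.0000.
Social marginal benefit = demand + MEB = 61 - x.
Set SMB = MC: 61 - x = 5 + x → x* = 28.0000.
Gap = |23.0000 − 28.0000| = 5.0000.

5 units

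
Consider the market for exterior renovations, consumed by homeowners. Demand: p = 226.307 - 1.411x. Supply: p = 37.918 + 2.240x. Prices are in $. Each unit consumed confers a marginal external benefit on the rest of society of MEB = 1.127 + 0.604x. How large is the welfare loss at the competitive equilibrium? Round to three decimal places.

DWL = $171.125

Market equilibrium (private): 37.918 + 2.240x = 226.307 - 1.411x → x_m = 51.5993.
Social marginal benefit = demand + MEB = 227.434 - 0.807x.
Set SMB = MC: 227.434 - 0.807x = 37.918 + 2.240x → x* = 62.1976.
The loss is the area between SMB and MC from x* to x_m; with linear curves that's a triangle of height MEB(x_m).
DWL = ½ × 10.5983 × 32.2930 = 171.1255.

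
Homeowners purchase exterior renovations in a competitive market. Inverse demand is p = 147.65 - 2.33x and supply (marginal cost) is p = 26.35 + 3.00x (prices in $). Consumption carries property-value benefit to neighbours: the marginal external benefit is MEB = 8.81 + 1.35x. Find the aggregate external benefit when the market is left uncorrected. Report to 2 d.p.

$550.10

Market equilibrium (private): 26.35 + 3.00x = 147.65 - 2.33x → x_m = 22.7580.
Total external benefit = ∫₀^{x_m} (8.81 + 1.35x) dx = 8.81×22.7580 + ½×1.35×22.7580² = 550.0984.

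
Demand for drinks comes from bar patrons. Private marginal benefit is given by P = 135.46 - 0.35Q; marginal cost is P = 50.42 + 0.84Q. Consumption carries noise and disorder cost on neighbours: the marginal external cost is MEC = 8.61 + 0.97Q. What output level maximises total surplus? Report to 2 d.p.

Social marginal benefit = demand − MEC = 126.85 - 1.32Q.
Set SMB = MC: 126.85 - 1.32Q = 50.42 + 0.84Q → Q* = 35.3843.

Q* = 35.38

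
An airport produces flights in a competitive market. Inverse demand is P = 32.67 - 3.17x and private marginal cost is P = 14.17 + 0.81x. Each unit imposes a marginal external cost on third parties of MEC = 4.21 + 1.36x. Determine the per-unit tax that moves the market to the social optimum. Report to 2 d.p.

Social marginal cost = private MC + MEC = 18.38 + 2.17x.
Set SMC = demand: 18.38 + 2.17x = 32.67 - 3.17x → x* = 2.6760.
The Pigouvian tax equals MEC at x*: 4.21 + 1.36×2.6760 = 7.8494.

tax = 7.85 per unit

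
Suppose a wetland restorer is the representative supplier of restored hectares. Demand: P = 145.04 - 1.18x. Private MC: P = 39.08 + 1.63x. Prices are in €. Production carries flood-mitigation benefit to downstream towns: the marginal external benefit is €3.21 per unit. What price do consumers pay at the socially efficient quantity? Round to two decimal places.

Social marginal cost = private MC − MEB = 35.87 + 1.63x.
Set SMC = demand: 35.87 + 1.63x = 145.04 - 1.18x → x* = 38.8505.
Consumer price on the demand curve at x*: 145.04 − 1.18×38.8505 = 99.1964.

P = €99.20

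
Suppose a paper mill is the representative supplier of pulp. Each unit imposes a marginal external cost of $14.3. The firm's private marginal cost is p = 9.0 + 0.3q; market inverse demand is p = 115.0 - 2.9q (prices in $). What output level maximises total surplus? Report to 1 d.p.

q* = 28.7

Social marginal cost = private MC + MEC = 23.3 + 0.3q.
Set SMC = demand: 23.3 + 0.3q = 115.0 - 2.9q → q* = 28.6563.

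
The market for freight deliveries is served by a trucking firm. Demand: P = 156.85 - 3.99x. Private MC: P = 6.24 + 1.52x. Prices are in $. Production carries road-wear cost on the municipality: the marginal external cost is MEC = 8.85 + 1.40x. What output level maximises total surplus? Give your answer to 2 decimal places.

x* = 20.52

Social marginal cost = private MC + MEC = 15.09 + 2.92x.
Set SMC = demand: 15.09 + 2.92x = 156.85 - 3.99x → x* = 20.5152.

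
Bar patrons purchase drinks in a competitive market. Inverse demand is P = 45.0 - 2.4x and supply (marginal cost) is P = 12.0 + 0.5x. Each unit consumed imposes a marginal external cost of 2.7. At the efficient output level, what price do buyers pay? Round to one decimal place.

P = 19.9

Social marginal benefit = demand − MEC = 42.3 - 2.4x.
Set SMB = MC: 42.3 - 2.4x = 12.0 + 0.5x → x* = 10.4483.
Consumer price on the demand curve at x*: 45.0 − 2.4×10.4483 = 19.9241.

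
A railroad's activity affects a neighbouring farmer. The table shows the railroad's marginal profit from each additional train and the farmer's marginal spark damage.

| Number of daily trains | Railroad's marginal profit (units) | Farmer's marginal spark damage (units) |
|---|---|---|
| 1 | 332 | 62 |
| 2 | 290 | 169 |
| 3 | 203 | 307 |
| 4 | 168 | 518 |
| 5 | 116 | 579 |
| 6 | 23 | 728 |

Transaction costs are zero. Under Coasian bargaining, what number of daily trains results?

2

Bargaining reaches the level where marginal profit last exceeds marginal spark damage.
That holds through level 2 (290 ≥ 169) but not at 3 (203 < 307).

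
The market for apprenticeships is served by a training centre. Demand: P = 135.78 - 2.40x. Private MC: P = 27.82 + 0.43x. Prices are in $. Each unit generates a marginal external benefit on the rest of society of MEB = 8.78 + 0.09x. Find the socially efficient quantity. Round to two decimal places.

x* = 42.61

Social marginal cost = private MC − MEB = 19.04 + 0.34x.
Set SMC = demand: 19.04 + 0.34x = 135.78 - 2.40x → x* = 42.6058.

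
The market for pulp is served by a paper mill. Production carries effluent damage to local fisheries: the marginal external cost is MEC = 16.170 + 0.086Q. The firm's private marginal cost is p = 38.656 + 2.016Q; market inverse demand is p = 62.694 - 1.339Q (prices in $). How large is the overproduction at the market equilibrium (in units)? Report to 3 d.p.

4.878 units

Market equilibrium (private): 38.656 + 2.016Q = 62.694 - 1.339Q → Q_m = 7.1648.
Social marginal cost = private MC + MEC = 54.826 + 2.102Q.
Set SMC = demand: 54.826 + 2.102Q = 62.694 - 1.339Q → Q* = 2.2865.
Gap = |7.1648 − 2.2865| = 4.8783.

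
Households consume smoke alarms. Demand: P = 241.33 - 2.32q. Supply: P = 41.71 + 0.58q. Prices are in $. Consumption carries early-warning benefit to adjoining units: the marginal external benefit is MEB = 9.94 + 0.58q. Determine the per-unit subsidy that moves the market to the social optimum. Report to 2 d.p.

Social marginal benefit = demand + MEB = 251.27 - 1.74q.
Set SMB = MC: 251.27 - 1.74q = 41.71 + 0.58q → q* = 90.3276.
The Pigouvian subsidy equals MEB at q*: 9.94 + 0.58×90.3276 = 62.3300.

subsidy = $62.33 per unit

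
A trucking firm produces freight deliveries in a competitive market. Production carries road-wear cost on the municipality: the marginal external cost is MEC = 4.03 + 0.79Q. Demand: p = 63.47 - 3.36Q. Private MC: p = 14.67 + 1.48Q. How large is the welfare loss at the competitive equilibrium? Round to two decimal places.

DWL = 12.78

Market equilibrium (private): 14.67 + 1.48Q = 63.47 - 3.36Q → Q_m = 10.0826.
Social marginal cost = private MC + MEC = 18.70 + 2.27Q.
Set SMC = demand: 18.70 + 2.27Q = 63.47 - 3.36Q → Q* = 7.9520.
Height of the DWL triangle at Q_m is SMC(Q_m) − demand(Q_m) = MEC(Q_m) = 11.9953.
DWL = ½ × 2.1306 × 11.9953 = 12.7786.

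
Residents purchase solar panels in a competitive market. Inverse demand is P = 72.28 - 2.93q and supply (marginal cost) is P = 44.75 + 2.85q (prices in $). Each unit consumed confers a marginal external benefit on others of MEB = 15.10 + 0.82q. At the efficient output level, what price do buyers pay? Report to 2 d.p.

P = $47.10

Social marginal benefit = demand + MEB = 87.38 - 2.11q.
Set SMB = MC: 87.38 - 2.11q = 44.75 + 2.85q → q* = 8.5948.
Consumer price on the demand curve at q*: 72.28 − 2.93×8.5948 = 47.0972.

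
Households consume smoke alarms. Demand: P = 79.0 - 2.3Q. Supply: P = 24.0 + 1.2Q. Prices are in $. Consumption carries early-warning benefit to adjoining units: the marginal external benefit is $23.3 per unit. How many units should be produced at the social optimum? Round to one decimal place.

Q* = 22.4

Social marginal benefit = demand + MEB = 102.3 - 2.3Q.
Set SMB = MC: 102.3 - 2.3Q = 24.0 + 1.2Q → Q* = 22.3714.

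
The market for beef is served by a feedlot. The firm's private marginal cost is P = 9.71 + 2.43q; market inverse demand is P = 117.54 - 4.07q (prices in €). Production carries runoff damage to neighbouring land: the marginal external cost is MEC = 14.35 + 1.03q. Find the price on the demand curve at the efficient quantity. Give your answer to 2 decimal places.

P = €67.01

Social marginal cost = private MC + MEC = 24.06 + 3.46q.
Set SMC = demand: 24.06 + 3.46q = 117.54 - 4.07q → q* = 12.4143.
Consumer price on the demand curve at q*: 117.54 − 4.07×12.4143 = 67.0138.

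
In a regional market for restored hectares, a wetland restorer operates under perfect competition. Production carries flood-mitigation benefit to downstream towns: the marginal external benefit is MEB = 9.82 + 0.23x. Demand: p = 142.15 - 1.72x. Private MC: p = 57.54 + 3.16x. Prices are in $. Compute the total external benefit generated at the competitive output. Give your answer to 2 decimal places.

Market equilibrium (private): 57.54 + 3.16x = 142.15 - 1.72x → x_m = 17.3381.
Total external benefit = ∫₀^{x_m} (9.82 + 0.23x) dx = 9.82×17.3381 + ½×0.23×17.3381² = 204.8303.

$204.83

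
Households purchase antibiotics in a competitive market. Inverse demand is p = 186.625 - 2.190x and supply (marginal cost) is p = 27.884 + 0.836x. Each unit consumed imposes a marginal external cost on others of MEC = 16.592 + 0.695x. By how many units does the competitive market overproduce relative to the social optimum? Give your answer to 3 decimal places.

Market equilibrium (private): 27.884 + 0.836x = 186.625 - 2.190x → x_m = 52.4590.
Social marginal benefit = demand − MEC = 170.033 - 2.885x.
Set SMB = MC: 170.033 - 2.885x = 27.884 + 0.836x → x* = 38.2018.
Gap = |52.4590 − 38.2018| = 14.2572.

14.257 units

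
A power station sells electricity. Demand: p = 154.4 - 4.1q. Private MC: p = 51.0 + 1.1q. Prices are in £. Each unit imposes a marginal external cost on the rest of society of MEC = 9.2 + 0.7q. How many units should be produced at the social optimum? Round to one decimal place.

Social marginal cost = private MC + MEC = 60.2 + 1.8q.
Set SMC = demand: 60.2 + 1.8q = 154.4 - 4.1q → q* = 15.9661.

q* = 16.0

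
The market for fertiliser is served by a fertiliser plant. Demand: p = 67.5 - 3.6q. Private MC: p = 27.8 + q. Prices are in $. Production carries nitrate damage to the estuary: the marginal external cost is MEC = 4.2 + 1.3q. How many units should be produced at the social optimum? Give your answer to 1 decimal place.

q* = 6.0

Social marginal cost = private MC + MEC = 32.0 + 2.3q.
Set SMC = demand: 32.0 + 2.3q = 67.5 - 3.6q → q* = 6.0169.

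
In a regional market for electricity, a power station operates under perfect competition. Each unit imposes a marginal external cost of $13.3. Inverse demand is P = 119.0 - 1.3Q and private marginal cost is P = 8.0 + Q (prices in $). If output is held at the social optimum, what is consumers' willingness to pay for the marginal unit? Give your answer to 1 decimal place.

P = $63.8

Social marginal cost = private MC + MEC = 21.3 + Q.
Set SMC = demand: 21.3 + Q = 119.0 - 1.3Q → Q* = 42.4783.
Consumer price on the demand curve at Q*: 119.0 − 1.3×42.4783 = 63.7782.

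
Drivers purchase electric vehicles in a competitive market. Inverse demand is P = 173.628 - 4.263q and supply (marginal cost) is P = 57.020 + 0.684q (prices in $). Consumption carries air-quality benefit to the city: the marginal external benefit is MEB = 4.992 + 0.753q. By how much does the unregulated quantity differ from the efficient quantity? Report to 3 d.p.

Market equilibrium (private): 57.020 + 0.684q = 173.628 - 4.263q → q_m = 23.5715.
Social marginal benefit = demand + MEB = 178.620 - 3.510q.
Set SMB = MC: 178.620 - 3.510q = 57.020 + 0.684q → q* = 28.9938.
Gap = |23.5715 − 28.9938| = 5.4223.

5.422 units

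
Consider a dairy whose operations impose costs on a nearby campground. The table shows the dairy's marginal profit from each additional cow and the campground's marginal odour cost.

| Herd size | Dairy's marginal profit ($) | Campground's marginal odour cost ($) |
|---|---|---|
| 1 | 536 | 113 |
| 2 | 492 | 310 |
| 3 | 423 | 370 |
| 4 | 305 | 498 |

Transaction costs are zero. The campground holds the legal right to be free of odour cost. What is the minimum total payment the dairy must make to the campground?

$793

Efficient level: marginal profit ≥ marginal odour cost through level 3, so k* = 3.
With the campground holding the right, the dairy must at least compensate total damage at k*: 113 + 310 + 370 = 793.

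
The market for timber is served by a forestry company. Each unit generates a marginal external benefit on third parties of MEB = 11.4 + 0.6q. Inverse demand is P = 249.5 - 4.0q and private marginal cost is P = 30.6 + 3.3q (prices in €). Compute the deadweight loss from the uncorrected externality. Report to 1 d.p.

Market equilibrium (private): 30.6 + 3.3q = 249.5 - 4.0q → q_m = 29.9863.
Social marginal cost = private MC − MEB = 19.2 + 2.7q.
Set SMC = demand: 19.2 + 2.7q = 249.5 - 4.0q → q* = 34.3731.
The welfare-loss triangle has base |q_m − q*| and height MEB(q_m) (the vertical gap between SMC and demand is zero at q* and MEB at q_m).
DWL = ½ × 4.3868 × 29.3918 = 64.4680.

DWL = €64.5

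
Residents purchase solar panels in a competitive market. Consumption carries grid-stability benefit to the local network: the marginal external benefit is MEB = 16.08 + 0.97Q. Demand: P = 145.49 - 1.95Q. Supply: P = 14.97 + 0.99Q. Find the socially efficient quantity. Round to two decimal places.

Social marginal benefit = demand + MEB = 161.57 - 0.98Q.
Set SMB = MC: 161.57 - 0.98Q = 14.97 + 0.99Q → Q* = 74.4162.

Q* = 74.42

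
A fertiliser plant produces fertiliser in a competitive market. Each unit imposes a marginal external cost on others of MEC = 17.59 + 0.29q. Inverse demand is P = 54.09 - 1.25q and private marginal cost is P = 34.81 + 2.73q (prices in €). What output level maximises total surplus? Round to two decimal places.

q* = 0.40

Social marginal cost = private MC + MEC = 52.40 + 3.02q.
Set SMC = demand: 52.40 + 3.02q = 54.09 - 1.25q → q* = 0.3958.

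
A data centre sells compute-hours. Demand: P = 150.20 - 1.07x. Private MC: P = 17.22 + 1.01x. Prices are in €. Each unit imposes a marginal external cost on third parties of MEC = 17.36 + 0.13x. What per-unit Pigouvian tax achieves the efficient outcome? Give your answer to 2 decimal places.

Social marginal cost = private MC + MEC = 34.58 + 1.14x.
Set SMC = demand: 34.58 + 1.14x = 150.20 - 1.07x → x* = 52.3167.
The Pigouvian tax equals MEC at x*: 17.36 + 0.13×52.3167 = 24.1612.

tax = €24.16 per unit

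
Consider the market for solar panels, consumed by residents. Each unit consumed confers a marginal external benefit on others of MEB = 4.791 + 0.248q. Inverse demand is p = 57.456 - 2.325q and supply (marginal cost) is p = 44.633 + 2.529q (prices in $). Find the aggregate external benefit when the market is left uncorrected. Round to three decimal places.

$13.522

Market equilibrium (private): 44.633 + 2.529q = 57.456 - 2.325q → q_m = 2.6417.
Total external benefit = ∫₀^{q_m} (4.791 + 0.248q) dq = 4.791×2.6417 + ½×0.248×2.6417² = 13.5217.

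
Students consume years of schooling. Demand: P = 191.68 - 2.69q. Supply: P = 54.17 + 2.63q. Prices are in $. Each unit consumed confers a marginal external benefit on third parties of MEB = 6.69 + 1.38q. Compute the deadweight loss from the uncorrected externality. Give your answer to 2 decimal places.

DWL = $227.71

Market equilibrium (private): 54.17 + 2.63q = 191.68 - 2.69q → q_m = 25.8477.
Social marginal benefit = demand + MEB = 198.37 - 1.31q.
Set SMB = MC: 198.37 - 1.31q = 54.17 + 2.63q → q* = 36.5990.
The welfare-loss triangle has base |q_m − q*| and height MEB(q_m) (the vertical gap between SMB and MC is zero at q* and MEB at q_m).
DWL = ½ × 10.7513 × 42.3599 = 227.7120.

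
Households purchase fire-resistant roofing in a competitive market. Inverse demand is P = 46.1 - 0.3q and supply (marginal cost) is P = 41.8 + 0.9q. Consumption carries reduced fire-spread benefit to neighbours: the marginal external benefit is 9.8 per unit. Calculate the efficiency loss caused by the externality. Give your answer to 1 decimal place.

Market equilibrium (private): 41.8 + 0.9q = 46.1 - 0.3q → q_m = 3.5833.
Social marginal benefit = demand + MEB = 55.9 - 0.3q.
Set SMB = MC: 55.9 - 0.3q = 41.8 + 0.9q → q* = 11.7500.
The loss is the area between SMB and MC from q* to q_m; with linear curves that's a triangle of height MEB(q_m).
DWL = ½ × 8.1667 × 9.8000 = 40.0168.

DWL = 40.0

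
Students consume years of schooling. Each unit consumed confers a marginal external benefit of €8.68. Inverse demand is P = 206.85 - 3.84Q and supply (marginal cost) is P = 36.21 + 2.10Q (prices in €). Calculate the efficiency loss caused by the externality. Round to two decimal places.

DWL = €6.34

Market equilibrium (private): 36.21 + 2.10Q = 206.85 - 3.84Q → Q_m = 28.7273.
Social marginal benefit = demand + MEB = 215.53 - 3.84Q.
Set SMB = MC: 215.53 - 3.84Q = 36.21 + 2.10Q → Q* = 30.1886.
The loss is the area between SMB and MC from Q* to Q_m; with linear curves that's a triangle of height MEB(Q_m).
DWL = ½ × 1.4613 × 8.6800 = 6.3420.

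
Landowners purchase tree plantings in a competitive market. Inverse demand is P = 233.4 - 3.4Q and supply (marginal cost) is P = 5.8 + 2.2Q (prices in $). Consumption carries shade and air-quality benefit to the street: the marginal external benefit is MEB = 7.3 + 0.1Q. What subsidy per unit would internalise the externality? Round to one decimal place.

subsidy = $11.6 per unit

Social marginal benefit = demand + MEB = 240.7 - 3.3Q.
Set SMB = MC: 240.7 - 3.3Q = 5.8 + 2.2Q → Q* = 42.7091.
The Pigouvian subsidy equals MEB at Q*: 7.3 + 0.1×42.7091 = 11.5709.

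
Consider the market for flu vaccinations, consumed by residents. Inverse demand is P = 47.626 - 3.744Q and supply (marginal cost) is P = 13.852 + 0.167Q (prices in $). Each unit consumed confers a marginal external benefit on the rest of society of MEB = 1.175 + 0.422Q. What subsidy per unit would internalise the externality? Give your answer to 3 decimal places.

Social marginal benefit = demand + MEB = 48.801 - 3.322Q.
Set SMB = MC: 48.801 - 3.322Q = 13.852 + 0.167Q → Q* = 10.0169.
The Pigouvian subsidy equals MEB at Q*: 1.175 + 0.422×10.0169 = 5.4021.

subsidy = $5.402 per unit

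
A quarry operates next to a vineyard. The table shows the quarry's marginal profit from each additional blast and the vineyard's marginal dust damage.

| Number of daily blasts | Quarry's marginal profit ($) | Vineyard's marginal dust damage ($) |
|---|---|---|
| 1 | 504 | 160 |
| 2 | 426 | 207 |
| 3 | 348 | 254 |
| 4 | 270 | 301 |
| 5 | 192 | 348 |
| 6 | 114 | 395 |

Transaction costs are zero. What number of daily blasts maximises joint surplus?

3

Bargaining reaches the level where marginal profit last exceeds marginal dust damage.
That holds through level 3 (348 ≥ 254) but not at 4 (270 < 301).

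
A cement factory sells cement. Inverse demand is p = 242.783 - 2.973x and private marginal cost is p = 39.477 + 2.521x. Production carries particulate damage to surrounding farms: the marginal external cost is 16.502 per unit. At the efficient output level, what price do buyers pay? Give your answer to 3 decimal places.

Social marginal cost = private MC + MEC = 55.979 + 2.521x.
Set SMC = demand: 55.979 + 2.521x = 242.783 - 2.973x → x* = 34.0015.
Consumer price on the demand curve at x*: 242.783 − 2.973×34.0015 = 141.6965.

P = 141.697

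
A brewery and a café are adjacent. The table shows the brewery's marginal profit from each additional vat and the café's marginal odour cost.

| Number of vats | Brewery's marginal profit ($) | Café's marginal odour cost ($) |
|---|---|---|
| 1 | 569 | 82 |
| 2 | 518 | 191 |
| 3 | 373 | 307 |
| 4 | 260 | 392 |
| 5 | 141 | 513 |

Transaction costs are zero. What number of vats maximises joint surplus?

Bargaining reaches the level where marginal profit last exceeds marginal odour cost.
That holds through level 3 (373 ≥ 307) but not at 4 (260 < 392).

3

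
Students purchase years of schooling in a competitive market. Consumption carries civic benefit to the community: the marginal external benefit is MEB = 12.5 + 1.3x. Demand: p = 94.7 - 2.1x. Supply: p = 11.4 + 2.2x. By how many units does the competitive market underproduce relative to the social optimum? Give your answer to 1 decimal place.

12.6 units

Market equilibrium (private): 11.4 + 2.2x = 94.7 - 2.1x → x_m = 19.3721.
Social marginal benefit = demand + MEB = 107.2 - 0.8x.
Set SMB = MC: 107.2 - 0.8x = 11.4 + 2.2x → x* = 31.9333.
Gap = |19.3721 − 31.9333| = 12.5612.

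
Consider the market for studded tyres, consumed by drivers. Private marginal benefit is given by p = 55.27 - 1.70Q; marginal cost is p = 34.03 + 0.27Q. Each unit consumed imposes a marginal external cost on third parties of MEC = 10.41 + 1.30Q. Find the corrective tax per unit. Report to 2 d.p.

tax = 14.72 per unit

Social marginal benefit = demand − MEC = 44.86 - 3.00Q.
Set SMB = MC: 44.86 - 3.00Q = 34.03 + 0.27Q → Q* = 3.3119.
The Pigouvian tax equals MEC at Q*: 10.41 + 1.30×3.3119 = 14.7155.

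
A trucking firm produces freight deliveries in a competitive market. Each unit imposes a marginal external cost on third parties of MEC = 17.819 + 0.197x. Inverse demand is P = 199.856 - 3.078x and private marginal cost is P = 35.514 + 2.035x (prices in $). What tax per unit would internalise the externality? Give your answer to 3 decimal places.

Social marginal cost = private MC + MEC = 53.333 + 2.232x.
Set SMC = demand: 53.333 + 2.232x = 199.856 - 3.078x → x* = 27.5938.
The Pigouvian tax equals MEC at x*: 17.819 + 0.197×27.5938 = 23.2550.

tax = $23.255 per unit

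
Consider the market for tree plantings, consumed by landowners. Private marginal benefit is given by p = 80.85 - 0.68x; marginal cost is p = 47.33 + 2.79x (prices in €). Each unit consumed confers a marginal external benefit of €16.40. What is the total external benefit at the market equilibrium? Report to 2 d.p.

Market equilibrium (private): 47.33 + 2.79x = 80.85 - 0.68x → x_m = 9.6599.
Total external benefit = MEB × x_m = 16.40 × 9.6599 = 158.4224.

€158.42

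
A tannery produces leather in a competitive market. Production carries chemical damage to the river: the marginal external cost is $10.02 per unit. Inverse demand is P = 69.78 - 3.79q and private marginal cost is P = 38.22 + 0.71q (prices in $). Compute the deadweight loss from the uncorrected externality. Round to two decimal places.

DWL = $11.16

Market equilibrium (private): 38.22 + 0.71q = 69.78 - 3.79q → q_m = 7.0133.
Social marginal cost = private MC + MEC = 48.24 + 0.71q.
Set SMC = demand: 48.24 + 0.71q = 69.78 - 3.79q → q* = 4.7867.
The welfare-loss triangle has base |q_m − q*| and height MEC(q_m) (the vertical gap between SMC and demand is zero at q* and MEC at q_m).
DWL = ½ × 2.2266 × 10.0200 = 11.1553.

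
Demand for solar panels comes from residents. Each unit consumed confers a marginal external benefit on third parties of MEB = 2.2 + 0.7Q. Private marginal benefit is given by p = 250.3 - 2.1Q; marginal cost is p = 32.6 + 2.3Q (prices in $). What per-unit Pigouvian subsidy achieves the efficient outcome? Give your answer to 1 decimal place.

subsidy = $43.8 per unit

Social marginal benefit = demand + MEB = 252.5 - 1.4Q.
Set SMB = MC: 252.5 - 1.4Q = 32.6 + 2.3Q → Q* = 59.4324.
The Pigouvian subsidy equals MEB at Q*: 2.2 + 0.7×59.4324 = 43.8027.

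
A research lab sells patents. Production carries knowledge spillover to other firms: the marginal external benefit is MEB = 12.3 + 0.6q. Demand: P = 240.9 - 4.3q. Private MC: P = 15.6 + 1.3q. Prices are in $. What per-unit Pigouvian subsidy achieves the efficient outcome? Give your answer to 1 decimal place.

subsidy = $40.8 per unit

Social marginal cost = private MC − MEB = 3.3 + 0.7q.
Set SMC = demand: 3.3 + 0.7q = 240.9 - 4.3q → q* = 47.5200.
The Pigouvian subsidy equals MEB at q*: 12.3 + 0.6×47.5200 = 40.8120.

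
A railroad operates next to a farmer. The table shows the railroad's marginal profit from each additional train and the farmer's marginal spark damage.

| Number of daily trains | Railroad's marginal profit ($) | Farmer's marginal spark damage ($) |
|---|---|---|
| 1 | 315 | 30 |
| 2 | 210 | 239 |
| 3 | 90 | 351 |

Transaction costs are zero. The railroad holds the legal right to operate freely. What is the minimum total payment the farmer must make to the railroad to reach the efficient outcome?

$300

Left alone the railroad would choose level 3 (marginal profit stays positive).
Efficient level: k* = 1 (marginal profit ≥ marginal spark damage through 1).
The farmer must at least cover the railroad's forgone profit from cutting 3→1: 210 + 90 = 300.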